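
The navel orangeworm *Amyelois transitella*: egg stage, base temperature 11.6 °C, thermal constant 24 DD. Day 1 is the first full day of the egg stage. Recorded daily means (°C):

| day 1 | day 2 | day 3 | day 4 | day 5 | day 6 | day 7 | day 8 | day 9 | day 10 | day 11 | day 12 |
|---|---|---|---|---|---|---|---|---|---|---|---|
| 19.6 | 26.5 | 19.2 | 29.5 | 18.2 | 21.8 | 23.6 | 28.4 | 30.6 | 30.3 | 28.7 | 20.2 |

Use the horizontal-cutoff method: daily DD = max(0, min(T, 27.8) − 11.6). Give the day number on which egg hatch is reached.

day 3

Daily DD above 11.6 °C (capped at 16.2): 8.0, 14.9, 7.6, 16.2, 6.6, 10.2, 12.0, 16.2, 16.2, 16.2, 16.2, 8.6.
Cumulative: 8.0, 22.9, 30.5, 46.7, 53.3, 63.5, 75.5, 91.7, 107.9, 124.1, 140.3, 148.9.
The total first reaches 24 DD on day 3.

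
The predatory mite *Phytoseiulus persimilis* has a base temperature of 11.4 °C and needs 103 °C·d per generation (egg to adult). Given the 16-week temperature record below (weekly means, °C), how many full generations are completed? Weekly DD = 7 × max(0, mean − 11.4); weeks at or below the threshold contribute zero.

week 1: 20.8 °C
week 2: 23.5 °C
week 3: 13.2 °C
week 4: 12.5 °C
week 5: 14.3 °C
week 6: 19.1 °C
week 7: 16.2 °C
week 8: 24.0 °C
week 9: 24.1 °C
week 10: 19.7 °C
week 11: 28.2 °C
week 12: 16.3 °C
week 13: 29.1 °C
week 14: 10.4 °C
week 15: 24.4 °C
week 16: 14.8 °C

8 generations

Weekly DD (7 × max(0, T̄ − 11.4)): 65.8, 84.7, 12.6, 7.7, 20.3, 53.9, 33.6, 88.2, 88.9, 58.1, 117.6, 34.3, 123.9, 0.0, 91.0, 23.8.
Season total = 904.4 DD.
Complete generations = ⌊904.4 / 103⌋ = 8.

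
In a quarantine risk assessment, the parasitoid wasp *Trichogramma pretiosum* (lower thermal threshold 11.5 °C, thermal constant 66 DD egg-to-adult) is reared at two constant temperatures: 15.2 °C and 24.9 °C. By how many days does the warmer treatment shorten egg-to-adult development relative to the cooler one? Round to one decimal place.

12.9 days

At 15.2 °C: 66 / (15.2 − 11.5) = 66 / 3.7 = 17.838 d.
At 24.9 °C: 66 / (24.9 − 11.5) = 66 / 13.4 = 4.925 d.
Difference = |17.838 − 4.925| = 12.912 ≈ 12.9 days.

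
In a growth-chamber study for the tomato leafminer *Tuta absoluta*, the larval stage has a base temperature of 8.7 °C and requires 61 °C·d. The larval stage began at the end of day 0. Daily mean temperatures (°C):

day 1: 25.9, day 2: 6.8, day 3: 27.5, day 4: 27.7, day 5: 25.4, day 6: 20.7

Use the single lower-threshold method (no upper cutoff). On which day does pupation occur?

Daily DD above 8.7 °C: 17.2, 0.0, 18.8, 19.0, 16.7, 12.0.
Cumulative: 17.2, 17.2, 36.0, 55.0, 71.7, 83.7.
The total first reaches 61 DD on day 5.

day 5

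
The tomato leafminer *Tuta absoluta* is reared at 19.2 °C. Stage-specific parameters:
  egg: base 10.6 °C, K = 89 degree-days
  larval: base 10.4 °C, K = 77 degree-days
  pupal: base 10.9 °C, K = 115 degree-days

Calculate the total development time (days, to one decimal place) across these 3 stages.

egg: 89 / (19.2 − 10.6) = 89 / 8.6 = 10.349 d.
larval: 77 / (19.2 − 10.4) = 77 / 8.8 = 8.750 d.
pupal: 115 / (19.2 − 10.9) = 115 / 8.3 = 13.855 d.
Sum = 32.954 ≈ 33.0 days.

33.0 days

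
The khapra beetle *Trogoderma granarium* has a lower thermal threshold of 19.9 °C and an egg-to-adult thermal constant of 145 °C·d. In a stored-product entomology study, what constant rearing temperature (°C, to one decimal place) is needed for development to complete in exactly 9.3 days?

Required daily accumulation = 145 / 9.3 = 15.591 DD/day.
T = T_base + 15.591 = 19.9 + 15.591 = 35.491 ≈ 35.5 °C.

35.5 °C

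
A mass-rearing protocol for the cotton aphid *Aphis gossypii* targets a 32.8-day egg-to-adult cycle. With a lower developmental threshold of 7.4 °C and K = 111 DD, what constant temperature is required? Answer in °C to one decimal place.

10.8 °C

Required daily accumulation = 111 / 32.8 = 3.384 DD/day.
T = T_base + 3.384 = 7.4 + 3.384 = 10.784 ≈ 10.8 °C.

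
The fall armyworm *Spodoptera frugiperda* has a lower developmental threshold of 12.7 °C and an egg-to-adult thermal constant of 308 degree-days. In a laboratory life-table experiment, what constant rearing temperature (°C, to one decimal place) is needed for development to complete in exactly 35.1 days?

21.5 °C

Required daily accumulation = 308 / 35.1 = 8.775 DD/day.
T = T_base + 8.775 = 12.7 + 8.775 = 21.475 ≈ 21.5 °C.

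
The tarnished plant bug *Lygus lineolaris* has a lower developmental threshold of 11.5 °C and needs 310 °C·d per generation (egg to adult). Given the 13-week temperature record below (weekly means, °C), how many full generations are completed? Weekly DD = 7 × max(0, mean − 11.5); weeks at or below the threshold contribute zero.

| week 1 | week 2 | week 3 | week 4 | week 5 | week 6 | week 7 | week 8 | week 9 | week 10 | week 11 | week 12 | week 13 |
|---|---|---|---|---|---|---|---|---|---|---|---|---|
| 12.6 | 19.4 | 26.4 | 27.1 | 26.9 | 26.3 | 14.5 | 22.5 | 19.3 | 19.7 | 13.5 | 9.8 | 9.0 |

2 generations

Weekly DD (7 × max(0, T̄ − 11.5)): 7.7, 55.3, 104.3, 109.2, 107.8, 103.6, 21.0, 77.0, 54.6, 57.4, 14.0, 0.0, 0.0.
Season total = 711.9 DD.
Complete generations = ⌊711.9 / 310⌋ = 2.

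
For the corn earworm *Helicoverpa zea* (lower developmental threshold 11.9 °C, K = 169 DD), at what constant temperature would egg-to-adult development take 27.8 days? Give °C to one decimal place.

18.0 °C

Required daily accumulation = 169 / 27.8 = 6.079 DD/day.
T = T_base + 6.079 = 11.9 + 6.079 = 17.979 ≈ 18.0 °C.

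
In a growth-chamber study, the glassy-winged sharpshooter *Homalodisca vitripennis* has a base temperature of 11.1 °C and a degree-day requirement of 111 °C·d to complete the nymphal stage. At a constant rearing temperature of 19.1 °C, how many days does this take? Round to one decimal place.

Daily accumulation = 19.1 − 11.1 = 8.0 DD/day.
Duration = 111 / 8.0 = 13.875 ≈ 13.9 days.

13.9 days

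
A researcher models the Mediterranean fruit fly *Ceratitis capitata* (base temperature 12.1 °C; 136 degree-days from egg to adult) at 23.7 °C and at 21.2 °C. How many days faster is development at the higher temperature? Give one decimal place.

At 23.7 °C: 136 / (23.7 − 12.1) = 136 / 11.6 = 11.724 d.
At 21.2 °C: 136 / (21.2 − 12.1) = 136 / 9.1 = 14.945 d.
Difference = |11.724 − 14.945| = 3.221 ≈ 3.2 days.

3.2 days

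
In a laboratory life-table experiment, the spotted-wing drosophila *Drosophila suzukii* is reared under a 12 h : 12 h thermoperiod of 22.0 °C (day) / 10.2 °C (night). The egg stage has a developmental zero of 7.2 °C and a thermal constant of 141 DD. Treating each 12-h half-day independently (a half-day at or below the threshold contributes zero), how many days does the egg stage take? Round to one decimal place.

Day half: max(0, 22.0 − 7.2) × 0.5 = 14.8 × 0.5 = 7.40 DD.
Night half: max(0, 10.2 − 7.2) × 0.5 = 3.0 × 0.5 = 1.50 DD.
Per 24 h: 8.90 DD/day.
Duration = 141 / 8.90 = 15.843 ≈ 15.8 days.

15.8 days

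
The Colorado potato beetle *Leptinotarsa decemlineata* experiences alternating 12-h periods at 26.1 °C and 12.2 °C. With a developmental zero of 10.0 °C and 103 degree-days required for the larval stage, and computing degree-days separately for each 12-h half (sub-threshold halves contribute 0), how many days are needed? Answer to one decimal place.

Day half: max(0, 26.1 − 10.0) × 0.5 = 16.1 × 0.5 = 8.05 DD.
Night half: max(0, 12.2 − 10.0) × 0.5 = 2.2 × 0.5 = 1.10 DD.
Per 24 h: 9.15 DD/day.
Duration = 103 / 9.15 = 11.257 ≈ 11.3 days.

11.3 days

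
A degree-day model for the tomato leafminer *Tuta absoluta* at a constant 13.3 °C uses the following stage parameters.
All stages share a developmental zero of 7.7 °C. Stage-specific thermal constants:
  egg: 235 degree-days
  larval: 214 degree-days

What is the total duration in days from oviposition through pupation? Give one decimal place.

80.2 days

Daily accumulation at 13.3 °C = 13.3 − 7.7 = 5.6 DD/day.
Total K = 235 + 214 = 449 DD.
Total duration = 449 / 5.6 = 80.179 ≈ 80.2 days.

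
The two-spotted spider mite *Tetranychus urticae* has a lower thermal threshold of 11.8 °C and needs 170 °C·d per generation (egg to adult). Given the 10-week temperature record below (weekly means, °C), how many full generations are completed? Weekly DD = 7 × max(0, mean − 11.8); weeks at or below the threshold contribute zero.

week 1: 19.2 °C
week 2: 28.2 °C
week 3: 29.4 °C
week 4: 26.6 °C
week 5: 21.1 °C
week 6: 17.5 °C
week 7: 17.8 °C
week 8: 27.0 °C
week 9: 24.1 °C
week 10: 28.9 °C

5 generations

Weekly DD (7 × max(0, T̄ − 11.8)): 51.8, 114.8, 123.2, 103.6, 65.1, 39.9, 42.0, 106.4, 86.1, 119.7.
Season total = 852.6 DD.
Complete generations = ⌊852.6 / 170⌋ = 5.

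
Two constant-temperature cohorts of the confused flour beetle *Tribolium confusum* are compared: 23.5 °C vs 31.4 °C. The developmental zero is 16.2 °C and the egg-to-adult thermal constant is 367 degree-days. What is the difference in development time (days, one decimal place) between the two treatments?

26.1 days

At 23.5 °C: 367 / (23.5 − 16.2) = 367 / 7.3 = 50.274 d.
At 31.4 °C: 367 / (31.4 − 16.2) = 367 / 15.2 = 24.145 d.
Difference = |50.274 − 24.145| = 26.129 ≈ 26.1 days.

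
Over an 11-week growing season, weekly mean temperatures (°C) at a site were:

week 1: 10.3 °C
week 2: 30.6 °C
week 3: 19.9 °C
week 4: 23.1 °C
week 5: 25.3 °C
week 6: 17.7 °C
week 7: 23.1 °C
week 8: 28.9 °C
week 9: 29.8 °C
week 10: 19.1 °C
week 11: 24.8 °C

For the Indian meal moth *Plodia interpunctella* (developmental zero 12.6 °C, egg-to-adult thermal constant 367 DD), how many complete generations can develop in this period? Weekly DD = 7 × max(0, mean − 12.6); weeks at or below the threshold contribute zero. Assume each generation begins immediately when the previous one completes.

2 generations

Weekly DD (7 × max(0, T̄ − 12.6)): 0.0, 126.0, 51.1, 73.5, 88.9, 35.7, 73.5, 114.1, 120.4, 45.5, 85.4.
Season total = 814.1 DD.
Complete generations = ⌊814.1 / 367⌋ = 2.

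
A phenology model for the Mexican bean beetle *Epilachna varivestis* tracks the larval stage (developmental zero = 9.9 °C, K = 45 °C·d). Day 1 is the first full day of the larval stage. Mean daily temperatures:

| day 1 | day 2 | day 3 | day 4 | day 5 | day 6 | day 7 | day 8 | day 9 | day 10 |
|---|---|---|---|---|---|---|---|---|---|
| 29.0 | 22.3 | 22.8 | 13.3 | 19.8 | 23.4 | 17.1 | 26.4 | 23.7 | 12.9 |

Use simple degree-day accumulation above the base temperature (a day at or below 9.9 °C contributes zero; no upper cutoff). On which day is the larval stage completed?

Daily DD above 9.9 °C: 19.1, 12.4, 12.9, 3.4, 9.9, 13.5, 7.2, 16.5, 13.8, 3.0.
Cumulative: 19.1, 31.5, 44.4, 47.8, 57.7, 71.2, 78.4, 94.9, 108.7, 111.7.
The total first reaches 45 DD on day 4.

day 4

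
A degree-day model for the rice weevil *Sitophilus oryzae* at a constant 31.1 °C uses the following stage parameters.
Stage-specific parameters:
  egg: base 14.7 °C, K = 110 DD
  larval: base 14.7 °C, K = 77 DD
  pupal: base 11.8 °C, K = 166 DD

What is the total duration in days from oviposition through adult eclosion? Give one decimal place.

20.0 days

egg: 110 / (31.1 − 14.7) = 110 / 16.4 = 6.707 d.
larval: 77 / (31.1 − 14.7) = 77 / 16.4 = 4.695 d.
pupal: 166 / (31.1 − 11.8) = 166 / 19.3 = 8.601 d.
Sum = 20.003 ≈ 20.0 days.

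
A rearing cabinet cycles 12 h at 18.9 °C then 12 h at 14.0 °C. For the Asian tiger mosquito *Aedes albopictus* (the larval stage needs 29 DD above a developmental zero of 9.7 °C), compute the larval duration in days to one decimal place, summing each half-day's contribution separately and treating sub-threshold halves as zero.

4.3 days

Day half: max(0, 18.9 − 9.7) × 0.5 = 9.2 × 0.5 = 4.60 DD.
Night half: max(0, 14.0 − 9.7) × 0.5 = 4.3 × 0.5 = 2.15 DD.
Per 24 h: 6.75 DD/day.
Duration = 29 / 6.75 = 4.296 ≈ 4.3 days.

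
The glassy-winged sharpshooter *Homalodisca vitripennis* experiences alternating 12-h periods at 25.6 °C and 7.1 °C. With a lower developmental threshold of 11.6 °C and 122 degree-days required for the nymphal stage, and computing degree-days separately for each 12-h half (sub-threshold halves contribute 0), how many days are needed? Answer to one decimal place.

Day half: max(0, 25.6 − 11.6) × 0.5 = 14.0 × 0.5 = 7.00 DD.
Night half: max(0, 7.1 − 11.6) × 0.5 = 0.0 × 0.5 = 0.00 DD.
Per 24 h: 7.00 DD/day.
Duration = 122 / 7.00 = 17.429 ≈ 17.4 days.

17.4 days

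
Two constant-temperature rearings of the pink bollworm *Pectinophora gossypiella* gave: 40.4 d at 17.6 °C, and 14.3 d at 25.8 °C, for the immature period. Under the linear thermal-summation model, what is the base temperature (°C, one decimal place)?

13.1 °C

Linear rate model ⇒ the product D·(T − T_b) is constant across temperatures.
40.4·(17.6 − T_b) = 14.3·(25.8 − T_b)
T_b = (40.4·17.6 − 14.3·25.8) / (40.4 − 14.3) = 342.10 / 26.1 = 13.107 °C ≈ 13.1 °C.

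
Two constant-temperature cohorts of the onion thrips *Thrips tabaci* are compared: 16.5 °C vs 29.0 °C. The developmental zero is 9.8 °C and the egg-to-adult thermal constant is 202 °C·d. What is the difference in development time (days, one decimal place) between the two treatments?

19.6 days

At 16.5 °C: 202 / (16.5 − 9.8) = 202 / 6.7 = 30.149 d.
At 29.0 °C: 202 / (29.0 − 9.8) = 202 / 19.2 = 10.521 d.
Difference = |30.149 − 10.521| = 19.628 ≈ 19.6 days.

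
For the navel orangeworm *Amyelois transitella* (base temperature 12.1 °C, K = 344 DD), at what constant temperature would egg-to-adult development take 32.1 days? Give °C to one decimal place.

22.8 °C

Required daily accumulation = 344 / 32.1 = 10.717 DD/day.
T = T_base + 10.717 = 12.1 + 10.717 = 22.817 ≈ 22.8 °C.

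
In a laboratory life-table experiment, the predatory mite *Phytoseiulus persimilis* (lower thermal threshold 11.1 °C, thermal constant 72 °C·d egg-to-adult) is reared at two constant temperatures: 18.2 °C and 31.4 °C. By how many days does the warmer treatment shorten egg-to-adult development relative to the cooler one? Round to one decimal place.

At 18.2 °C: 72 / (18.2 − 11.1) = 72 / 7.1 = 10.141 d.
At 31.4 °C: 72 / (31.4 − 11.1) = 72 / 20.3 = 3.547 d.
Difference = |10.141 − 3.547| = 6.594 ≈ 6.6 days.

6.6 days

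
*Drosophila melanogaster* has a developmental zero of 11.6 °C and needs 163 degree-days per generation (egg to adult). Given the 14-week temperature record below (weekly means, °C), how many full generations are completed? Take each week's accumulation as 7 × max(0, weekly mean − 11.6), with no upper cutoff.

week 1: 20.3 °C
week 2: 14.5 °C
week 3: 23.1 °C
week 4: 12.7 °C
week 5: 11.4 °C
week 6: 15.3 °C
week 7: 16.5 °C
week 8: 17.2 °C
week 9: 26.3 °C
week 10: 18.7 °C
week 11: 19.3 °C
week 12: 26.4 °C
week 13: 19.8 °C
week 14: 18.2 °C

4 generations

Weekly DD (7 × max(0, T̄ − 11.6)): 60.9, 20.3, 80.5, 7.7, 0.0, 25.9, 34.3, 39.2, 102.9, 49.7, 53.9, 103.6, 57.4, 46.2.
Season total = 682.5 DD.
Complete generations = ⌊682.5 / 163⌋ = 4.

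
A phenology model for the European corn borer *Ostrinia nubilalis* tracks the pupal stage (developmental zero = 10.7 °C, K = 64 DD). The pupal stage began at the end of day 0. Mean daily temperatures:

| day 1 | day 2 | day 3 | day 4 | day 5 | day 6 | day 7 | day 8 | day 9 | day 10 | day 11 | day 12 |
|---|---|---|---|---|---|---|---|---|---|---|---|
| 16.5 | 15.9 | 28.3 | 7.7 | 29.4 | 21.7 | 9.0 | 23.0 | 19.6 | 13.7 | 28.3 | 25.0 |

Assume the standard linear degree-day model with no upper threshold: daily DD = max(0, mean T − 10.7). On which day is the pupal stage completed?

day 8

Daily DD above 10.7 °C: 5.8, 5.2, 17.6, 0.0, 18.7, 11.0, 0.0, 12.3, 8.9, 3.0, 17.6, 14.3.
Cumulative: 5.8, 11.0, 28.6, 28.6, 47.3, 58.3, 58.3, 70.6, 79.5, 82.5, 100.1, 114.4.
The total first reaches 64 DD on day 8.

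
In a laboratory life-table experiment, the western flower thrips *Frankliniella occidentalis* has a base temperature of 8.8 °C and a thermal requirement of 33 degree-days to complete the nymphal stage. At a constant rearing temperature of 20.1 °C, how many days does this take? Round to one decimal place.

2.9 days

Daily accumulation = 20.1 − 8.8 = 11.3 DD/day.
Duration = 33 / 11.3 = 2.920 ≈ 2.9 days.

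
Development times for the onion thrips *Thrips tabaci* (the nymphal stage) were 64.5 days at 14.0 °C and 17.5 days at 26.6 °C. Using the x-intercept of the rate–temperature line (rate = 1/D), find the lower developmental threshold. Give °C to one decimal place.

Under the model K = D·(T − T_b), so D₁·(T₁ − T_b) = D₂·(T₂ − T_b).
64.5·(14.0 − T_b) = 17.5·(26.6 − T_b)
T_b = (64.5·14.0 − 17.5·26.6) / (64.5 − 17.5) = 437.50 / 47.0 = 9.309 °C ≈ 9.3 °C.

9.3 °C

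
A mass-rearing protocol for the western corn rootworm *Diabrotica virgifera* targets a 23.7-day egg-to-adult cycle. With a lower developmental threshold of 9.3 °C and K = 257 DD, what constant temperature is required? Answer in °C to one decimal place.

Required daily accumulation = 257 / 23.7 = 10.844 DD/day.
T = T_base + 10.844 = 9.3 + 10.844 = 20.144 ≈ 20.1 °C.

20.1 °C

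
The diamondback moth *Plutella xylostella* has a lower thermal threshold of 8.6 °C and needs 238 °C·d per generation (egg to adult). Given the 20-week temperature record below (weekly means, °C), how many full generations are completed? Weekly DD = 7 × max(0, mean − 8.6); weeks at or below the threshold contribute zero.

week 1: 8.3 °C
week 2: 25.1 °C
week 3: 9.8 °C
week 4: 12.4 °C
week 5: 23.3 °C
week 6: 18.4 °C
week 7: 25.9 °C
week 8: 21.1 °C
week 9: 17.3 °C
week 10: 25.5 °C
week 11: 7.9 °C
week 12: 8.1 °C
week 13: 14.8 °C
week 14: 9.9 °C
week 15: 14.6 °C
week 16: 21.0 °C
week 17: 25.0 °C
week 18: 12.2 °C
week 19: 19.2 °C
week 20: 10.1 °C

4 generations

Weekly DD (7 × max(0, T̄ − 8.6)): 0.0, 115.5, 8.4, 26.6, 102.9, 68.6, 121.1, 87.5, 60.9, 118.3, 0.0, 0.0, 43.4, 9.1, 42.0, 86.8, 114.8, 25.2, 74.2, 10.5.
Season total = 1115.8 DD.
Complete generations = ⌊1115.8 / 238⌋ = 4.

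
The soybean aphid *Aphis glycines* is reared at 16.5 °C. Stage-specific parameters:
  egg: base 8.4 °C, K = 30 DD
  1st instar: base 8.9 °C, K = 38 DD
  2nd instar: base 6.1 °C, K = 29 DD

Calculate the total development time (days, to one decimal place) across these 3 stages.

11.5 days

egg: 30 / (16.5 − 8.4) = 30 / 8.1 = 3.704 d.
1st instar: 38 / (16.5 − 8.9) = 38 / 7.6 = 5.000 d.
2nd instar: 29 / (16.5 − 6.1) = 29 / 10.4 = 2.788 d.
Sum = 11.492 ≈ 11.5 days.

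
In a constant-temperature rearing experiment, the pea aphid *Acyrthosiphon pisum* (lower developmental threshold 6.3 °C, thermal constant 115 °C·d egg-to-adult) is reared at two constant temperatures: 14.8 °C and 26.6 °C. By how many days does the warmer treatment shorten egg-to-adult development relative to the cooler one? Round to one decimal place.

7.9 days

At 14.8 °C: 115 / (14.8 − 6.3) = 115 / 8.5 = 13.529 d.
At 26.6 °C: 115 / (26.6 − 6.3) = 115 / 20.3 = 5.665 d.
Difference = |13.529 − 5.665| = 7.864 ≈ 7.9 days.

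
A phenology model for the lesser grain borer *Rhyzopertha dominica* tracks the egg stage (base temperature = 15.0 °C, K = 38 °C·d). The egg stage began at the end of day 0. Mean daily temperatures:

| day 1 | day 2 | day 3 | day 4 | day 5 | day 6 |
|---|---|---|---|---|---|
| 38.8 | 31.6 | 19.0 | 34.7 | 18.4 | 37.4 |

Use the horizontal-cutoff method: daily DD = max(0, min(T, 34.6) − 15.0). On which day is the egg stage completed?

day 3

Daily DD above 15.0 °C (capped at 19.6): 19.6, 16.6, 4.0, 19.6, 3.4, 19.6.
Cumulative: 19.6, 36.2, 40.2, 59.8, 63.2, 82.8.
The total first reaches 38 DD on day 3.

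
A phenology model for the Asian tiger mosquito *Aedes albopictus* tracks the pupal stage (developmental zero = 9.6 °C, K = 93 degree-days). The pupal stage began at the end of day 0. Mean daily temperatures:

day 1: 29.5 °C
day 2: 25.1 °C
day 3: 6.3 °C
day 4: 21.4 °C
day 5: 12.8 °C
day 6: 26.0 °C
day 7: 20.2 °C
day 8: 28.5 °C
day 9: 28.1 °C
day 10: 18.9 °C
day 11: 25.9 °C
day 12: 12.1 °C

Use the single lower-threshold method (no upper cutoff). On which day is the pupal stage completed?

day 8

Daily DD above 9.6 °C: 19.9, 15.5, 0.0, 11.8, 3.2, 16.4, 10.6, 18.9, 18.5, 9.3, 16.3, 2.5.
Cumulative: 19.9, 35.4, 35.4, 47.2, 50.4, 66.8, 77.4, 96.3, 114.8, 124.1, 140.4, 142.9.
The total first reaches 93 DD on day 8.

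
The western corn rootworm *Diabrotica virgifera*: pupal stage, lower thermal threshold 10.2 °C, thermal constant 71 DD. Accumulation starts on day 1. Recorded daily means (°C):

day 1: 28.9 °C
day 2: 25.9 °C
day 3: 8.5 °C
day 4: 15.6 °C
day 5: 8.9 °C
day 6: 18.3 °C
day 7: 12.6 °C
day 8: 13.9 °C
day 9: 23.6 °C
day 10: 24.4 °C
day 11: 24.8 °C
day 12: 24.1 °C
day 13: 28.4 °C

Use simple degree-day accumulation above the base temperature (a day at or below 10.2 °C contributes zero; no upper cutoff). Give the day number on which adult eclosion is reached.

day 10

Daily DD above 10.2 °C: 18.7, 15.7, 0.0, 5.4, 0.0, 8.1, 2.4, 3.7, 13.4, 14.2, 14.6, 13.9, 18.2.
Cumulative: 18.7, 34.4, 34.4, 39.8, 39.8, 47.9, 50.3, 54.0, 67.4, 81.6, 96.2, 110.1, 128.3.
The total first reaches 71 DD on day 10.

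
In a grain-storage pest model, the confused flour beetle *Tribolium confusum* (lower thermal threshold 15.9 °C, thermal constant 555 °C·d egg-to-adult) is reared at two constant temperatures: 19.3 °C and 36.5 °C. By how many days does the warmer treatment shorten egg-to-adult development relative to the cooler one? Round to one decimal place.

At 19.3 °C: 555 / (19.3 − 15.9) = 555 / 3.4 = 163.235 d.
At 36.5 °C: 555 / (36.5 − 15.9) = 555 / 20.6 = 26.942 d.
Difference = |163.235 − 26.942| = 136.294 ≈ 136.3 days.

136.3 days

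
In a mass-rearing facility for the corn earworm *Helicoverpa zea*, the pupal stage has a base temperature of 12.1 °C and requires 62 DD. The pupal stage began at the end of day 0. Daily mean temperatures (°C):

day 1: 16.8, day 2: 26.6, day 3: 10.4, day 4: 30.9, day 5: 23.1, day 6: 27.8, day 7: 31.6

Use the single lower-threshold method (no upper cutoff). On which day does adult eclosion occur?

Daily DD above 12.1 °C: 4.7, 14.5, 0.0, 18.8, 11.0, 15.7, 19.5.
Cumulative: 4.7, 19.2, 19.2, 38.0, 49.0, 64.7, 84.2.
The total first reaches 62 DD on day 6.

day 6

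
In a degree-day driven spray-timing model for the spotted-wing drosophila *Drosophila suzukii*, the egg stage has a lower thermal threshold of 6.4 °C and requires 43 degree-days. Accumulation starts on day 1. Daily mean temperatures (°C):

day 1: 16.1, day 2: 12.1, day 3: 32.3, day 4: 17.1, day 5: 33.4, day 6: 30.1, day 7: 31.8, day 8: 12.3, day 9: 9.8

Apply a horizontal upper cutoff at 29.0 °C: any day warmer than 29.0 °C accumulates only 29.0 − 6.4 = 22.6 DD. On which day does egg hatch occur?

day 4

Daily DD above 6.4 °C (capped at 22.6): 9.7, 5.7, 22.6, 10.7, 22.6, 22.6, 22.6, 5.9, 3.4.
Cumulative: 9.7, 15.4, 38.0, 48.7, 71.3, 93.9, 116.5, 122.4, 125.8.
The total first reaches 43 DD on day 4.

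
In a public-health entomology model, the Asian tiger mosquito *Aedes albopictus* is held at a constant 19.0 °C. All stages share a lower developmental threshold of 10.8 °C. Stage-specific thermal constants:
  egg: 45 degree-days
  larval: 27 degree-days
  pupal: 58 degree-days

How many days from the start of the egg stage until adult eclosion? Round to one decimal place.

Daily accumulation at 19.0 °C = 19.0 − 10.8 = 8.2 DD/day.
Total K = 45 + 27 + 58 = 130 DD.
Total duration = 130 / 8.2 = 15.854 ≈ 15.9 days.

15.9 days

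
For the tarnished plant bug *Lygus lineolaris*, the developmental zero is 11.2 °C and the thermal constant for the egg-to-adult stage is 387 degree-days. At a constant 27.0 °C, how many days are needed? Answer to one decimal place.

24.5 days

Daily accumulation = 27.0 − 11.2 = 15.8 DD/day.
Duration = 387 / 15.8 = 24.494 ≈ 24.5 days.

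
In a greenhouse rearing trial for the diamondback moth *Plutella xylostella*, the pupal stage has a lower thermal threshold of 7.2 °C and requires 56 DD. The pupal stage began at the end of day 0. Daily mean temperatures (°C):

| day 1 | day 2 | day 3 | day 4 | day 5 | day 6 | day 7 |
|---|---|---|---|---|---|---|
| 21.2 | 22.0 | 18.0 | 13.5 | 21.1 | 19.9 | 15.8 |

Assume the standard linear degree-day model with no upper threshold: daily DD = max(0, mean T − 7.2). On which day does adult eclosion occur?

day 5

Daily DD above 7.2 °C: 14.0, 14.8, 10.8, 6.3, 13.9, 12.7, 8.6.
Cumulative: 14.0, 28.8, 39.6, 45.9, 59.8, 72.5, 81.1.
The total first reaches 56 DD on day 5.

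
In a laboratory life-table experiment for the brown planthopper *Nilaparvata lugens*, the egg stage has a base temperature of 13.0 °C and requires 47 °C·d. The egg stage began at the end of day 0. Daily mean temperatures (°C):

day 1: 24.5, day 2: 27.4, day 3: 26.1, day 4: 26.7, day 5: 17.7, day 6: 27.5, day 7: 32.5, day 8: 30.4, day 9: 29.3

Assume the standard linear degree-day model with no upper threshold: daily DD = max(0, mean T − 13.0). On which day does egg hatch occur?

Daily DD above 13.0 °C: 11.5, 14.4, 13.1, 13.7, 4.7, 14.5, 19.5, 17.4, 16.3.
Cumulative: 11.5, 25.9, 39.0, 52.7, 57.4, 71.9, 91.4, 108.8, 125.1.
The total first reaches 47 DD on day 4.

day 4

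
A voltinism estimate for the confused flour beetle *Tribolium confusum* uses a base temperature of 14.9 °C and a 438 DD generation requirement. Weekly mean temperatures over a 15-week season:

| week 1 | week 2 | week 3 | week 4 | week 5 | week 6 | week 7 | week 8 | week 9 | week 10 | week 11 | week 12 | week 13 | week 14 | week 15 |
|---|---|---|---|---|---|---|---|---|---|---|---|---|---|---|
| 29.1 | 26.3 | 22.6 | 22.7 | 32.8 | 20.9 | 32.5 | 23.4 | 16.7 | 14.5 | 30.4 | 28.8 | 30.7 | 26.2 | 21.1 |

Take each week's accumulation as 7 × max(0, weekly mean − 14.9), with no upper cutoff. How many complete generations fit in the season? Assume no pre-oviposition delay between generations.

2 generations

Weekly DD (7 × max(0, T̄ − 14.9)): 99.4, 79.8, 53.9, 54.6, 125.3, 42.0, 123.2, 59.5, 12.6, 0.0, 108.5, 97.3, 110.6, 79.1, 43.4.
Season total = 1089.2 DD.
Complete generations = ⌊1089.2 / 438⌋ = 2.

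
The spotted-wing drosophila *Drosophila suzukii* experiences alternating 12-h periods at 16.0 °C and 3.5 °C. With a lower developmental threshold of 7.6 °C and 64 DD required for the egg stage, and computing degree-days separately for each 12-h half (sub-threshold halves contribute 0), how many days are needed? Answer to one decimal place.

15.2 days

Day half: max(0, 16.0 − 7.6) × 0.5 = 8.4 × 0.5 = 4.20 DD.
Night half: max(0, 3.5 − 7.6) × 0.5 = 0.0 × 0.5 = 0.00 DD.
Per 24 h: 4.20 DD/day.
Duration = 64 / 4.20 = 15.238 ≈ 15.2 days.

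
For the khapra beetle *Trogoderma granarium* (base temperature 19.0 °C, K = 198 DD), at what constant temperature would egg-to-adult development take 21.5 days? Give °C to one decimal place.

28.2 °C

Required daily accumulation = 198 / 21.5 = 9.209 DD/day.
T = T_base + 9.209 = 19.0 + 9.209 = 28.209 ≈ 28.2 °C.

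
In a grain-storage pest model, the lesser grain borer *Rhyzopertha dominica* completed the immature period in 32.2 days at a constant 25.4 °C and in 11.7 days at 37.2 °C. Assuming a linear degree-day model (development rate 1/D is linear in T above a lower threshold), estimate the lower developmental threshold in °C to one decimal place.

Linear rate model ⇒ the product D·(T − T_b) is constant across temperatures.
32.2·(25.4 − T_b) = 11.7·(37.2 − T_b)
T_b = (32.2·25.4 − 11.7·37.2) / (32.2 − 11.7) = 382.64 / 20.5 = 18.665 °C ≈ 18.7 °C.

18.7 °C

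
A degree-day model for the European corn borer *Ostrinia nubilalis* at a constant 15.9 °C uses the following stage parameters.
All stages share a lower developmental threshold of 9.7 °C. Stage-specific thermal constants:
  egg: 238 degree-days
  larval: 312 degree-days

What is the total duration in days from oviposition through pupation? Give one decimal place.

Daily accumulation at 15.9 °C = 15.9 − 9.7 = 6.2 DD/day.
Total K = 238 + 312 = 550 DD.
Total duration = 550 / 6.2 = 88.710 ≈ 88.7 days.

88.7 days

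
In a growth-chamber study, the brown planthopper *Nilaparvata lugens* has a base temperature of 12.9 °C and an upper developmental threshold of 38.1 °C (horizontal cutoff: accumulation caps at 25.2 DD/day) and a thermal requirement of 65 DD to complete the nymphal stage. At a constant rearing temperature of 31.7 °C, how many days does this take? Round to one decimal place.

3.5 days

Daily accumulation = 31.7 − 12.9 = 18.8 DD/day.
Duration = 65 / 18.8 = 3.457 ≈ 3.5 days.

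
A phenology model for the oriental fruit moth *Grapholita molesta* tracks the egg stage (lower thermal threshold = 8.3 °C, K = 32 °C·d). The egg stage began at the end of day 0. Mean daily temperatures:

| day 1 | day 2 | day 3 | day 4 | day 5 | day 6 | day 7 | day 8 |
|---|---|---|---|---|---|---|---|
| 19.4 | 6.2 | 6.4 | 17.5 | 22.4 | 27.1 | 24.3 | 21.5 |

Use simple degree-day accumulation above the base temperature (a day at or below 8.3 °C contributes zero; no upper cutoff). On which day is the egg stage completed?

day 5

Daily DD above 8.3 °C: 11.1, 0.0, 0.0, 9.2, 14.1, 18.8, 16.0, 13.2.
Cumulative: 11.1, 11.1, 11.1, 20.3, 34.4, 53.2, 69.2, 82.4.
The total first reaches 32 DD on day 5.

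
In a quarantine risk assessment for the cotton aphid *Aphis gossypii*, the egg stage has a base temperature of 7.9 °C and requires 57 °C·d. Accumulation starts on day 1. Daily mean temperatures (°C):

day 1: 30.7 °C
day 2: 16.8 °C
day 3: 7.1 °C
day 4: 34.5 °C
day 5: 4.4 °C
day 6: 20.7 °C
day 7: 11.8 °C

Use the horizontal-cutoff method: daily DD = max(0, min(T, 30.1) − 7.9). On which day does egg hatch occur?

Daily DD above 7.9 °C (capped at 22.2): 22.2, 8.9, 0.0, 22.2, 0.0, 12.8, 3.9.
Cumulative: 22.2, 31.1, 31.1, 53.3, 53.3, 66.1, 70.0.
The total first reaches 57 DD on day 6.

day 6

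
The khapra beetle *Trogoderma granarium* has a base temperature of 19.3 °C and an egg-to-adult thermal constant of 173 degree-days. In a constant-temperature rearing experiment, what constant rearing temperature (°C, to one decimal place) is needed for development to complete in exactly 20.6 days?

27.7 °C

Required daily accumulation = 173 / 20.6 = 8.398 DD/day.
T = T_base + 8.398 = 19.3 + 8.398 = 27.698 ≈ 27.7 °C.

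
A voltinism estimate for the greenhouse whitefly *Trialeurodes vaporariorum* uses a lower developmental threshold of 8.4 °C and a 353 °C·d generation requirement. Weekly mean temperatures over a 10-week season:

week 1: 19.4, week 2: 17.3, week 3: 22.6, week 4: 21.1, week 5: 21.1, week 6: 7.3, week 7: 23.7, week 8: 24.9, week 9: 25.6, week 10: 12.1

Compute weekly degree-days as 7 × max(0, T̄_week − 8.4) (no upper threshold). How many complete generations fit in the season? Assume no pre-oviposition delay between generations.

Weekly DD (7 × max(0, T̄ − 8.4)): 77.0, 62.3, 99.4, 88.9, 88.9, 0.0, 107.1, 115.5, 120.4, 25.9.
Season total = 785.4 DD.
Complete generations = ⌊785.4 / 353⌋ = 2.

2 generations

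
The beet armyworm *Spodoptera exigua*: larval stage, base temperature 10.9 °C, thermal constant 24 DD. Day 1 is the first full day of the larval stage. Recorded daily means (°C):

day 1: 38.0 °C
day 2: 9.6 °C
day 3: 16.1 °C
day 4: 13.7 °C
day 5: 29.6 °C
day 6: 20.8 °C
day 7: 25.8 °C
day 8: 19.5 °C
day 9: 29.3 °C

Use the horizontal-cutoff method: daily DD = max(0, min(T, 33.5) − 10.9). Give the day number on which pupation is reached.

day 3

Daily DD above 10.9 °C (capped at 22.6): 22.6, 0.0, 5.2, 2.8, 18.7, 9.9, 14.9, 8.6, 18.4.
Cumulative: 22.6, 22.6, 27.8, 30.6, 49.3, 59.2, 74.1, 82.7, 101.1.
The total first reaches 24 DD on day 3.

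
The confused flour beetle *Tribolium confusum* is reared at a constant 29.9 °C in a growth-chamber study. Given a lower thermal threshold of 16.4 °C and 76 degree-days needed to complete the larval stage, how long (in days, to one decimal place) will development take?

Daily accumulation = 29.9 − 16.4 = 13.5 DD/day.
Duration = 76 / 13.5 = 5.630 ≈ 5.6 days.

5.6 days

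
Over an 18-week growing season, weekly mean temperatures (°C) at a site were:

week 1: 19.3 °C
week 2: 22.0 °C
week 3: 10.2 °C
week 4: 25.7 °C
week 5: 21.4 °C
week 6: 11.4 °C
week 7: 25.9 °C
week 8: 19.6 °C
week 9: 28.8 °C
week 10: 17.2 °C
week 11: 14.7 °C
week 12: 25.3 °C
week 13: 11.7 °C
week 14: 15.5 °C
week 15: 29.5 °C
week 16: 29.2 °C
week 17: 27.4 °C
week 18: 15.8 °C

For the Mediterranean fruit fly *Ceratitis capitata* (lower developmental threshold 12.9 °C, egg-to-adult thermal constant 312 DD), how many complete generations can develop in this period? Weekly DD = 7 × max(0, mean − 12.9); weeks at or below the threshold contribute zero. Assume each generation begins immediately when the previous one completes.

Weekly DD (7 × max(0, T̄ − 12.9)): 44.8, 63.7, 0.0, 89.6, 59.5, 0.0, 91.0, 46.9, 111.3, 30.1, 12.6, 86.8, 0.0, 18.2, 116.2, 114.1, 101.5, 20.3.
Season total = 1006.6 DD.
Complete generations = ⌊1006.6 / 312⌋ = 3.

3 generations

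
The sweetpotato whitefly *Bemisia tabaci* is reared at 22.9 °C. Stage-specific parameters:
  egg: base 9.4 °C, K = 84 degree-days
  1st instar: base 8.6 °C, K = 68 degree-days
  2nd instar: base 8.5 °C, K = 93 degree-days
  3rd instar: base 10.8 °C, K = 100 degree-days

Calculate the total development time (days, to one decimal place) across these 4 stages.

25.7 days

egg: 84 / (22.9 − 9.4) = 84 / 13.5 = 6.222 d.
1st instar: 68 / (22.9 − 8.6) = 68 / 14.3 = 4.755 d.
2nd instar: 93 / (22.9 − 8.5) = 93 / 14.4 = 6.458 d.
3rd instar: 100 / (22.9 − 10.8) = 100 / 12.1 = 8.264 d.
Sum = 25.700 ≈ 25.7 days.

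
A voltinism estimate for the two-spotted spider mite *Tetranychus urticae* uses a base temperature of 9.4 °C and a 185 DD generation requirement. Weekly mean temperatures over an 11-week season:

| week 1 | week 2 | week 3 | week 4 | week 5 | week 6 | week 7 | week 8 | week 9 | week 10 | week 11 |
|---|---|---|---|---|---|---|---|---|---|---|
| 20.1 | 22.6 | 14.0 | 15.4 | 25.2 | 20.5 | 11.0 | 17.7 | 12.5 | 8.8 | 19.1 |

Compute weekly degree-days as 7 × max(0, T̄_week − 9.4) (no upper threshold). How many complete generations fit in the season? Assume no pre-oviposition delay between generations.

Weekly DD (7 × max(0, T̄ − 9.4)): 74.9, 92.4, 32.2, 42.0, 110.6, 77.7, 11.2, 58.1, 21.7, 0.0, 67.9.
Season total = 588.7 DD.
Complete generations = ⌊588.7 / 185⌋ = 3.

3 generations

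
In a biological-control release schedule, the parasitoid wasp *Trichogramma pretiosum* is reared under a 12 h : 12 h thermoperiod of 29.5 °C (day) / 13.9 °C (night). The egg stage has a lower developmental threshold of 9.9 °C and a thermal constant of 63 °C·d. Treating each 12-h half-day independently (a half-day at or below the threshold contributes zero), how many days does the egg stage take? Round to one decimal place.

5.3 days

Day half: max(0, 29.5 − 9.9) × 0.5 = 19.6 × 0.5 = 9.80 DD.
Night half: max(0, 13.9 − 9.9) × 0.5 = 4.0 × 0.5 = 2.00 DD.
Per 24 h: 11.80 DD/day.
Duration = 63 / 11.80 = 5.339 ≈ 5.3 days.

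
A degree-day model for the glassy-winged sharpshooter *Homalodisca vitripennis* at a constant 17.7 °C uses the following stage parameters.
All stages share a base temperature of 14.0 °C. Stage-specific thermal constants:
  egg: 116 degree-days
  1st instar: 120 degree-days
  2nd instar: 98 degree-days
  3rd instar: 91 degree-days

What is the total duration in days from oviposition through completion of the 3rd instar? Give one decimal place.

Daily accumulation at 17.7 °C = 17.7 − 14.0 = 3.7 DD/day.
Total K = 116 + 120 + 98 + 91 = 425 DD.
Total duration = 425 / 3.7 = 114.865 ≈ 114.9 days.

114.9 days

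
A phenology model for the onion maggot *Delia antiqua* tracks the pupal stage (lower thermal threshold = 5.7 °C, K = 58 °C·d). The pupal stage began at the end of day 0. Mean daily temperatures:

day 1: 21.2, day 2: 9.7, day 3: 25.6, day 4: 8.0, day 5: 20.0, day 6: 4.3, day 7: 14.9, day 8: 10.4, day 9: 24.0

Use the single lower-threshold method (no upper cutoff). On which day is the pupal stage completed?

day 7

Daily DD above 5.7 °C: 15.5, 4.0, 19.9, 2.3, 14.3, 0.0, 9.2, 4.7, 18.3.
Cumulative: 15.5, 19.5, 39.4, 41.7, 56.0, 56.0, 65.2, 69.9, 88.2.
The total first reaches 58 DD on day 7.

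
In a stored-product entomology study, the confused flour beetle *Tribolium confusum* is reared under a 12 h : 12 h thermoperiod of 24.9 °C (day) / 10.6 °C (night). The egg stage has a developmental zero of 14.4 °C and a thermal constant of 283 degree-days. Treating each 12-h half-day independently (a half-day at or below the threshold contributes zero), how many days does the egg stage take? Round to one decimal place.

Day half: max(0, 24.9 − 14.4) × 0.5 = 10.5 × 0.5 = 5.25 DD.
Night half: max(0, 10.6 − 14.4) × 0.5 = 0.0 × 0.5 = 0.00 DD.
Per 24 h: 5.25 DD/day.
Duration = 283 / 5.25 = 53.905 ≈ 53.9 days.

53.9 days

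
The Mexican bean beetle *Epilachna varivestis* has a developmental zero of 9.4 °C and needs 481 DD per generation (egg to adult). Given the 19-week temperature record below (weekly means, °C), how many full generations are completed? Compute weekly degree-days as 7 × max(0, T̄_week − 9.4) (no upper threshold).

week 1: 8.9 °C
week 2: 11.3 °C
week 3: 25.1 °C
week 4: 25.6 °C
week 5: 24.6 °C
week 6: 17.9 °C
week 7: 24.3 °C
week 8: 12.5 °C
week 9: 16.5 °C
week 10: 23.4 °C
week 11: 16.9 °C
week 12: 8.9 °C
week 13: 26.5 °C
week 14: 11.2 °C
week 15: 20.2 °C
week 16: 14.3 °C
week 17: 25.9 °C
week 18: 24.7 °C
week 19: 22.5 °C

2 generations

Weekly DD (7 × max(0, T̄ − 9.4)): 0.0, 13.3, 109.9, 113.4, 106.4, 59.5, 104.3, 21.7, 49.7, 98.0, 52.5, 0.0, 119.7, 12.6, 75.6, 34.3, 115.5, 107.1, 91.7.
Season total = 1285.2 DD.
Complete generations = ⌊1285.2 / 481⌋ = 2.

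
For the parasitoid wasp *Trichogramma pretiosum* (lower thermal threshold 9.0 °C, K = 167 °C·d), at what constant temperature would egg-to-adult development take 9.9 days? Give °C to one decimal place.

Required daily accumulation = 167 / 9.9 = 16.869 DD/day.
T = T_base + 16.869 = 9.0 + 16.869 = 25.869 ≈ 25.9 °C.

25.9 °C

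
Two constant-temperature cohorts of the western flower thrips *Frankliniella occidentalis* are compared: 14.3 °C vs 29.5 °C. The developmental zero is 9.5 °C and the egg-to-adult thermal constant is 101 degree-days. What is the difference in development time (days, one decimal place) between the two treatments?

16.0 days

At 14.3 °C: 101 / (14.3 − 9.5) = 101 / 4.8 = 21.042 d.
At 29.5 °C: 101 / (29.5 − 9.5) = 101 / 20.0 = 5.050 d.
Difference = |21.042 − 5.050| = 15.992 ≈ 16.0 days.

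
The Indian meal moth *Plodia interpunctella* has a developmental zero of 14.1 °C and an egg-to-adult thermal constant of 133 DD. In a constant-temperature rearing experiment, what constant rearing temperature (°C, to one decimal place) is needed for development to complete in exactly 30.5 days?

Required daily accumulation = 133 / 30.5 = 4.361 DD/day.
T = T_base + 4.361 = 14.1 + 4.361 = 18.461 ≈ 18.5 °C.

18.5 °C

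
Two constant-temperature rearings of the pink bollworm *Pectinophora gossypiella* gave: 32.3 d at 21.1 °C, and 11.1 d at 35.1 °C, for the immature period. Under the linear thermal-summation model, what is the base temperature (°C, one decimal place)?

13.8 °C

Equal thermal constants: D₁(T₁ − T_b) = D₂(T₂ − T_b).
32.3·(21.1 − T_b) = 11.1·(35.1 − T_b)
T_b = (32.3·21.1 − 11.1·35.1) / (32.3 − 11.1) = 291.92 / 21.2 = 13.770 °C ≈ 13.8 °C.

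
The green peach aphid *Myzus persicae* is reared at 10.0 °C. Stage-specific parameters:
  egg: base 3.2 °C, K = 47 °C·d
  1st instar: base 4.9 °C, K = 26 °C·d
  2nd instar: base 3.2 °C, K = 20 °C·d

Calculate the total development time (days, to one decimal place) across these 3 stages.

15.0 days

egg: 47 / (10.0 − 3.2) = 47 / 6.8 = 6.912 d.
1st instar: 26 / (10.0 − 4.9) = 26 / 5.1 = 5.098 d.
2nd instar: 20 / (10.0 − 3.2) = 20 / 6.8 = 2.941 d.
Sum = 14.951 ≈ 15.0 days.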